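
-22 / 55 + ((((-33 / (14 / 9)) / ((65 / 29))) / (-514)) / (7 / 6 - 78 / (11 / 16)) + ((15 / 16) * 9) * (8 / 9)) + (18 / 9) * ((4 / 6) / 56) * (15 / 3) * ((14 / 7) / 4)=74452068683 / 10399263420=7.16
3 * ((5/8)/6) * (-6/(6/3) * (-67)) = 62.81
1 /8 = 0.12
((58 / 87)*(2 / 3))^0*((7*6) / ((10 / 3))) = 63 / 5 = 12.60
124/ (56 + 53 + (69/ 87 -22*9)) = -1798/ 1279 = -1.41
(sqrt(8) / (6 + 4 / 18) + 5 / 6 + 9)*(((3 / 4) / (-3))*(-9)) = 81*sqrt(2) / 112 + 177 / 8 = 23.15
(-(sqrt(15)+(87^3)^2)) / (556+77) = -144542067003 / 211 - sqrt(15) / 633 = -685033492.91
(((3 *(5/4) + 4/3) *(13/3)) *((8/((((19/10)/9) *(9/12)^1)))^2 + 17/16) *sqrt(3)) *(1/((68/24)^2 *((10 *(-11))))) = -110.35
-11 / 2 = -5.50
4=4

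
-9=-9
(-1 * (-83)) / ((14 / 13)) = 1079 / 14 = 77.07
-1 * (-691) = 691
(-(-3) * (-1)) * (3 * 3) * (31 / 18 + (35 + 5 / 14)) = -7008 / 7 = -1001.14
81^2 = 6561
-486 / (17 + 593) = -243 / 305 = -0.80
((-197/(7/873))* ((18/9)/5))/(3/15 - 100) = 343962/3493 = 98.47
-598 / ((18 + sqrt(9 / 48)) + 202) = -161920 / 59569 + 184 *sqrt(3) / 59569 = -2.71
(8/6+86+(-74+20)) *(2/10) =20/3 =6.67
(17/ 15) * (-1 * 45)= -51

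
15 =15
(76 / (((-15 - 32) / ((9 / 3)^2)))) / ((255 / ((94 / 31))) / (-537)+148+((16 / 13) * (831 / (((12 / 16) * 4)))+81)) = -353704 / 13847731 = -0.03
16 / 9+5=61 / 9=6.78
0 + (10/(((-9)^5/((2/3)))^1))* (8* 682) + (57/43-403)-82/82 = -3071992465/7617321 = -403.29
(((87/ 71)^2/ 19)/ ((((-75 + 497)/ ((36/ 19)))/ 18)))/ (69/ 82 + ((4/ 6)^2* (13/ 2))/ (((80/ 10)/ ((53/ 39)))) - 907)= -10859032368/ 1539865865579267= -0.00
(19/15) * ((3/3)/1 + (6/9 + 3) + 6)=608/45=13.51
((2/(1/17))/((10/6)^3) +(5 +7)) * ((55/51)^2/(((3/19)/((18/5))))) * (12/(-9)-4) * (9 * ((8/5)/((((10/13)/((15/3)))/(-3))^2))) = -541133543808/36125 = -14979475.26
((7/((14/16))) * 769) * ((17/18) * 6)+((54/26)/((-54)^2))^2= 68719218049/1971216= 34861.33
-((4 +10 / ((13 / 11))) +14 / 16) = -1387 / 104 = -13.34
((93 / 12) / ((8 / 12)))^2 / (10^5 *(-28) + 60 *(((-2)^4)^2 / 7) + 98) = -60543 / 1253373056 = -0.00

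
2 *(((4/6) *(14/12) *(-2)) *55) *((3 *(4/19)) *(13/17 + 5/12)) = -127.67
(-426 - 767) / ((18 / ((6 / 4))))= -1193 / 12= -99.42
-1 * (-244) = 244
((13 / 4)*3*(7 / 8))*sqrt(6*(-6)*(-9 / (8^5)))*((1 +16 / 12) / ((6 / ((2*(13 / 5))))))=24843*sqrt(2) / 20480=1.72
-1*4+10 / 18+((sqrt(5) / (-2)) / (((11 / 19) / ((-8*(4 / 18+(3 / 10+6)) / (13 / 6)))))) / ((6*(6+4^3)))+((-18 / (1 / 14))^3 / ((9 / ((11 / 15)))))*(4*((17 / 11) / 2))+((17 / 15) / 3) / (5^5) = -4030390.53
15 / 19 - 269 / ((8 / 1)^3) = 2569 / 9728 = 0.26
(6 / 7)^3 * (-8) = -1728 / 343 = -5.04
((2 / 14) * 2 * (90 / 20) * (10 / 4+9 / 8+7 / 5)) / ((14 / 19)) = 34371 / 3920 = 8.77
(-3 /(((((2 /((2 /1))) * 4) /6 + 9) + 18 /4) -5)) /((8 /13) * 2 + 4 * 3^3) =-117 /39050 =-0.00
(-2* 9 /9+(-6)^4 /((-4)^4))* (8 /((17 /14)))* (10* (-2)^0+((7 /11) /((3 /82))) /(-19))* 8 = 15629824 /10659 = 1466.35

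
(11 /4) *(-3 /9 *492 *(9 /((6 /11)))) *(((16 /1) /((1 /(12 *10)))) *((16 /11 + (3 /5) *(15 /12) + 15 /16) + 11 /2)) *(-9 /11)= 101024820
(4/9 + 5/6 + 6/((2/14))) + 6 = 887/18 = 49.28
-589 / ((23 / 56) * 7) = -4712 / 23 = -204.87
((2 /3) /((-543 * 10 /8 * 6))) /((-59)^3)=4 /5018435865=0.00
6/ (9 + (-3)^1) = 1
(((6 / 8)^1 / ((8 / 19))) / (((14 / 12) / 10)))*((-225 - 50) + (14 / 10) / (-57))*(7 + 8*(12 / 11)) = -20340129 / 308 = -66039.38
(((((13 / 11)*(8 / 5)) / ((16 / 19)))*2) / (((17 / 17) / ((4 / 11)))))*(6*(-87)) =-852.46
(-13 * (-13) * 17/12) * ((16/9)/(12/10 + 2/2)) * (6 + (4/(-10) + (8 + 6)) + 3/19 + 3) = 24845704/5643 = 4402.92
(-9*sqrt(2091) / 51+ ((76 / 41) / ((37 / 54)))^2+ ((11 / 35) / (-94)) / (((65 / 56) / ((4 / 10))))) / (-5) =0.15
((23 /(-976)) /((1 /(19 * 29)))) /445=-12673 /434320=-0.03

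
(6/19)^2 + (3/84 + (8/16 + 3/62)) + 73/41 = 31659679/12847268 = 2.46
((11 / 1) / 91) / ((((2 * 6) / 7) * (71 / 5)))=55 / 11076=0.00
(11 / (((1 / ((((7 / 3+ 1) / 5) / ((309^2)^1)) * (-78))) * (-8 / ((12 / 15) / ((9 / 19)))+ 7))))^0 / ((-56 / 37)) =-37 / 56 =-0.66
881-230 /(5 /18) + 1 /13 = 690 /13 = 53.08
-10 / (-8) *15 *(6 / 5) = 45 / 2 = 22.50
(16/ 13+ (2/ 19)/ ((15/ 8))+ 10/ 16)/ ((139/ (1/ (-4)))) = -56669/ 16479840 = -0.00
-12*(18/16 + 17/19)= -921/38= -24.24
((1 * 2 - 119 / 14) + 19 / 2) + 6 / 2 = 6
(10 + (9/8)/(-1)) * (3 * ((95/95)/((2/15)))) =3195/16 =199.69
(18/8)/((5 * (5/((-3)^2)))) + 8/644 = 13241/16100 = 0.82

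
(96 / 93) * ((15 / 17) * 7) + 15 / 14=54945 / 7378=7.45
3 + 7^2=52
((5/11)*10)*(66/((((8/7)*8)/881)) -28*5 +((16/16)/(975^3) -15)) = 184028855765657/6525090000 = 28203.27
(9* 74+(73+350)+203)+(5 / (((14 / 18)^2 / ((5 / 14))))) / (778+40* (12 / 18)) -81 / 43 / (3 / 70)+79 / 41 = 3649351693037 / 2919535052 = 1249.98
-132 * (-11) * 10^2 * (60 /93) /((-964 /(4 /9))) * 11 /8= -1331000 /22413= -59.39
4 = 4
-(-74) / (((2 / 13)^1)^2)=6253 / 2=3126.50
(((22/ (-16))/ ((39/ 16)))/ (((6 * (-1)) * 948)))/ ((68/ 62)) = 341/ 3771144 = 0.00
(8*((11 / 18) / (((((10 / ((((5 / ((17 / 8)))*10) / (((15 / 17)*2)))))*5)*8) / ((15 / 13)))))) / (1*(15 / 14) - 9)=-308 / 12987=-0.02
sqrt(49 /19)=7 *sqrt(19) /19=1.61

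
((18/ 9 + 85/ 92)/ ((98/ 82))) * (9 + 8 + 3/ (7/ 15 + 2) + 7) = 10290057/ 166796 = 61.69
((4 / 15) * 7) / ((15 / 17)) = 476 / 225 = 2.12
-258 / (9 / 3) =-86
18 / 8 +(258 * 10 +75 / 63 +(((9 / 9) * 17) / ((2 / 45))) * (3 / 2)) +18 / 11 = 729689 / 231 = 3158.83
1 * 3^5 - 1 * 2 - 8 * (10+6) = 113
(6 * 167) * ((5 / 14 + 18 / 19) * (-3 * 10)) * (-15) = 78231150 / 133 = 588204.14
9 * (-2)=-18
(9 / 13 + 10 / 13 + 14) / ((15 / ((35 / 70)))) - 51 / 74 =-418 / 2405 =-0.17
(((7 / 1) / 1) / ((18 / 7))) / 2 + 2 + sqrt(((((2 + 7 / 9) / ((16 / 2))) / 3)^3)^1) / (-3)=121 / 36 - 125* sqrt(6) / 23328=3.35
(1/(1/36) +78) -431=-317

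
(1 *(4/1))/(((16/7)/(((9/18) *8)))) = 7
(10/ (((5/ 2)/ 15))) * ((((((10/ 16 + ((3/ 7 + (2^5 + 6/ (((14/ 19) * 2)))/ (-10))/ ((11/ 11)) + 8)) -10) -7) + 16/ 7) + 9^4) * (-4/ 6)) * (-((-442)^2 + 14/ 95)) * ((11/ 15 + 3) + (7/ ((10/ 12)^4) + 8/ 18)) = 238667010922047688/ 249375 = 957060695426.76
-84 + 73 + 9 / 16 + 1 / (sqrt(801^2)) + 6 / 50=-3305327 / 320400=-10.32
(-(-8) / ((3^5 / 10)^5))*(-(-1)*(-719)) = -575200000 / 847288609443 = -0.00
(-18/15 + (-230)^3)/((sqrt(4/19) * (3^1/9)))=-91252509 * sqrt(19)/5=-79552093.02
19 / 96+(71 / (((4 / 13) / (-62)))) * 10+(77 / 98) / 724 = -17401257875 / 121632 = -143064.80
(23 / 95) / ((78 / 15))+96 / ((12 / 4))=15831 / 494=32.05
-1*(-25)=25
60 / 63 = 20 / 21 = 0.95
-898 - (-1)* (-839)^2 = 703023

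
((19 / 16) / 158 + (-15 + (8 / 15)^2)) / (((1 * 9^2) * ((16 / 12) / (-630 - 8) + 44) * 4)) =-2668732627 / 2586588422400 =-0.00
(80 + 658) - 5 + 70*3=943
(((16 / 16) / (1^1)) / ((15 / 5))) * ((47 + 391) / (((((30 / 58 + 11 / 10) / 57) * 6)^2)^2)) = 8410838007091250 / 48382841521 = 173839.27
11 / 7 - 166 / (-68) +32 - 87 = -12135 / 238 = -50.99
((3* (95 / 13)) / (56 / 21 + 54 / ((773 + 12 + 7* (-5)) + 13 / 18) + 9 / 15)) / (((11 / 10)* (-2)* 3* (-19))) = 5067375 / 96770531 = 0.05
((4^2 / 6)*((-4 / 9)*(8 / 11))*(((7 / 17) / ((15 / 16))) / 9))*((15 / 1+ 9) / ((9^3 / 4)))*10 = -1835008 / 33126489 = -0.06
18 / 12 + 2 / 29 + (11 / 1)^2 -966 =-48919 / 58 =-843.43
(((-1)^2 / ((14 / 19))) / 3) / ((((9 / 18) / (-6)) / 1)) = -38 / 7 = -5.43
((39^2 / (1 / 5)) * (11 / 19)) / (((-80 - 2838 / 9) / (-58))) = 7277985 / 11267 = 645.96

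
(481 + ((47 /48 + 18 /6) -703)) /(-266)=0.82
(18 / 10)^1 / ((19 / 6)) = 54 / 95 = 0.57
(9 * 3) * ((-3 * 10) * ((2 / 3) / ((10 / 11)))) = -594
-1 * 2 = -2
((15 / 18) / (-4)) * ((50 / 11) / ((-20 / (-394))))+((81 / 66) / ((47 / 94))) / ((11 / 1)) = -53527 / 2904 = -18.43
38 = 38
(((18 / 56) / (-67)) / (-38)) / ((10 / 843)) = 7587 / 712880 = 0.01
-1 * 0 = 0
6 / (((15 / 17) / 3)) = 20.40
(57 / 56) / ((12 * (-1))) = -19 / 224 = -0.08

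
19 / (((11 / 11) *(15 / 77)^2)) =112651 / 225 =500.67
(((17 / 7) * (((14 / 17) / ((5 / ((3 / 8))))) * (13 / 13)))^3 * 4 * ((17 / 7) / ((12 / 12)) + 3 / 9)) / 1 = 261 / 7000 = 0.04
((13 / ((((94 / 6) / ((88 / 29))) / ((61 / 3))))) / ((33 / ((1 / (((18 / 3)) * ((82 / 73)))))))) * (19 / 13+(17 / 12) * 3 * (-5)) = -1527379 / 335298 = -4.56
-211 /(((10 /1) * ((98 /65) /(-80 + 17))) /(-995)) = -24563565 /28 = -877270.18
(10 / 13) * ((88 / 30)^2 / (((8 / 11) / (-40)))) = -42592 / 117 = -364.03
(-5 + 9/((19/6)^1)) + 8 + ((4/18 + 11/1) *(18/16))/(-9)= 4.44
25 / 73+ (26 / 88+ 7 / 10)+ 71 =1161747 / 16060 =72.34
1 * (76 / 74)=38 / 37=1.03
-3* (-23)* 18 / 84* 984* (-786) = -11435626.29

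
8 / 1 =8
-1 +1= 0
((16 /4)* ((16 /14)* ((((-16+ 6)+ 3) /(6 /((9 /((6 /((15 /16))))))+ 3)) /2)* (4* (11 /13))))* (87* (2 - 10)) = 7349760 /1417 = 5186.85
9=9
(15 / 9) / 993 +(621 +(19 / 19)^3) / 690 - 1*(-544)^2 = -101382925162 / 342585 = -295935.10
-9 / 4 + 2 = -1 / 4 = -0.25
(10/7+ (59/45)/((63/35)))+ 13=8594/567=15.16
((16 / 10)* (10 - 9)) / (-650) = -4 / 1625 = -0.00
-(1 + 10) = -11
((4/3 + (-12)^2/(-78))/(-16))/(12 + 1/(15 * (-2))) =25/9334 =0.00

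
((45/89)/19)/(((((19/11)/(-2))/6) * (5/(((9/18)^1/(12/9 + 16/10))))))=-405/64258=-0.01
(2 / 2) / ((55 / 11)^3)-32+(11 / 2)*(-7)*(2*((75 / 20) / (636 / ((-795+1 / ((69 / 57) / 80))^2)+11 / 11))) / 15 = -7206553887949 / 140700834500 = -51.22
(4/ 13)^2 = 16/ 169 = 0.09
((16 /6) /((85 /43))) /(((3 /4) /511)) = 703136 /765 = 919.13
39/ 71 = 0.55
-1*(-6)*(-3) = -18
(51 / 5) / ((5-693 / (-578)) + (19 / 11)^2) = 1188946 / 1070335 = 1.11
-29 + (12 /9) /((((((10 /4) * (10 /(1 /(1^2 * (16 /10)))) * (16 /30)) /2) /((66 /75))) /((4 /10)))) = -7239 /250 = -28.96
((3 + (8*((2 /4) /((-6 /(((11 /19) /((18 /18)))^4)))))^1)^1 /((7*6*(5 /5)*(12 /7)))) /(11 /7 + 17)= 8005249 /3659413680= 0.00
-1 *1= -1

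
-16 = -16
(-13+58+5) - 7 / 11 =543 / 11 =49.36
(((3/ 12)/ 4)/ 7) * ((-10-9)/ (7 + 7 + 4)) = -19/ 2016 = -0.01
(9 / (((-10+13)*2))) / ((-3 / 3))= -3 / 2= -1.50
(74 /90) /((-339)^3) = -37 /1753119855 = -0.00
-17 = -17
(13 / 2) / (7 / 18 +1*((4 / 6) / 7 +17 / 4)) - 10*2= -22222 / 1193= -18.63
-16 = -16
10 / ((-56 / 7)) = -5 / 4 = -1.25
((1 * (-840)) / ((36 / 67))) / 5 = -938 / 3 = -312.67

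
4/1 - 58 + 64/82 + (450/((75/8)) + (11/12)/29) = -74021/14268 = -5.19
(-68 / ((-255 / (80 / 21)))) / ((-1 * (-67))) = 64 / 4221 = 0.02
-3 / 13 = -0.23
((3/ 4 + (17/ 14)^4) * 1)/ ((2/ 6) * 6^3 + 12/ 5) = 561665/ 14290752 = 0.04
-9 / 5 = -1.80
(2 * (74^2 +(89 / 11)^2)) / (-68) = -162.98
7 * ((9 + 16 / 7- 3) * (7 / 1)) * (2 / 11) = 812 / 11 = 73.82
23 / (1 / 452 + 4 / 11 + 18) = 114356 / 91315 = 1.25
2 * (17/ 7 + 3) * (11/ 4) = 29.86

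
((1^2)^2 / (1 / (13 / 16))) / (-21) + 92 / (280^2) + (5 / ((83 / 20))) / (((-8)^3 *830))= -243172519 / 6481171200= -0.04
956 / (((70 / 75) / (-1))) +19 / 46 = -329687 / 322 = -1023.87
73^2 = 5329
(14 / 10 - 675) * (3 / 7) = -10104 / 35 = -288.69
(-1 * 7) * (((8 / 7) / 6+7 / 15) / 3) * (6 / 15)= -46 / 75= -0.61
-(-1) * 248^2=61504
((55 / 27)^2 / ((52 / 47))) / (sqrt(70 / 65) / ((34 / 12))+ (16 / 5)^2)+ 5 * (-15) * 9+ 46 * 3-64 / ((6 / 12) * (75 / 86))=-382844026332161 / 560199485025-1510609375 * sqrt(182) / 1553619905136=-683.42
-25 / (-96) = 25 / 96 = 0.26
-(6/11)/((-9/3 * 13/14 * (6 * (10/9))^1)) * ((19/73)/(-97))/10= -399/50629150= -0.00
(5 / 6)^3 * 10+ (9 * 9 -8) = 8509 / 108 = 78.79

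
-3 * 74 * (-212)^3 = 2115244416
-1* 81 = -81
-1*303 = -303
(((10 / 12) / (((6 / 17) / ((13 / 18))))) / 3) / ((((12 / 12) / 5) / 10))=28.42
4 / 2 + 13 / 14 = 41 / 14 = 2.93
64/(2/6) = 192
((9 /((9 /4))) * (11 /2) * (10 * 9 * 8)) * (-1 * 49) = -776160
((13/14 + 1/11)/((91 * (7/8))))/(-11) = -628/539539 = -0.00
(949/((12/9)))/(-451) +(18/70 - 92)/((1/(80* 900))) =-83414093529/12628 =-6605487.29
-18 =-18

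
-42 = -42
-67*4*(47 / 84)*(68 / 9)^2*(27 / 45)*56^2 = -6523317248 / 405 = -16106956.17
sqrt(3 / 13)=sqrt(39) / 13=0.48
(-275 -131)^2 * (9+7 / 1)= 2637376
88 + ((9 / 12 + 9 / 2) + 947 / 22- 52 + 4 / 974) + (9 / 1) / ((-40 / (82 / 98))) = 883145057 / 10499720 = 84.11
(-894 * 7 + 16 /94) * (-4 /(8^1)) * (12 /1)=1764708 /47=37546.98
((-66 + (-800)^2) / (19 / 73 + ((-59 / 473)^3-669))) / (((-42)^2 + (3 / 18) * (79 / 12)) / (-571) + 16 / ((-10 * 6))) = 338734024247065832880 / 1188640313138734741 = 284.98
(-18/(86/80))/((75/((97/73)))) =-4656/15695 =-0.30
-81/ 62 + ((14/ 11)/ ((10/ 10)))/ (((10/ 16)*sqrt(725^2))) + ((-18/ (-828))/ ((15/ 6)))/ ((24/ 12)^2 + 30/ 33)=-999360338/ 767633625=-1.30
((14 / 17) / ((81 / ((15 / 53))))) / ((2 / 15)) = 175 / 8109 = 0.02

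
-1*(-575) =575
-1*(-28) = 28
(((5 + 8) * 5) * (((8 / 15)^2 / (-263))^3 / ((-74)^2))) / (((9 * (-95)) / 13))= 11075584 / 48508110513491203125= 0.00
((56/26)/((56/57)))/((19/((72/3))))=36/13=2.77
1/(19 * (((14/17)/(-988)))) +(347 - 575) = -2038/7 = -291.14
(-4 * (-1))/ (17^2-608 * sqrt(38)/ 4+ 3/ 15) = -3800 * sqrt(38)/ 4964471-7230/ 4964471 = -0.01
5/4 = 1.25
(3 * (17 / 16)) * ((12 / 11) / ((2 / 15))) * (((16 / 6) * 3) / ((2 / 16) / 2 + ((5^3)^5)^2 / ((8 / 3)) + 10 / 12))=110160 / 184401869773864746094223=0.00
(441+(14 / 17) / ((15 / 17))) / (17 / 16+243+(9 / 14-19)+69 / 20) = 742448 / 384981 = 1.93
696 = 696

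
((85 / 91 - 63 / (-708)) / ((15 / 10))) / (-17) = -21971 / 547638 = -0.04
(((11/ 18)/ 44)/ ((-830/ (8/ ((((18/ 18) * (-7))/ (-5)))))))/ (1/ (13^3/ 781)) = -2197/ 8167698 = -0.00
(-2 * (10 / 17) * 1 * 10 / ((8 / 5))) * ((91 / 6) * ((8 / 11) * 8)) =-364000 / 561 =-648.84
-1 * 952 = -952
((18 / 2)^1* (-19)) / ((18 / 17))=-323 / 2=-161.50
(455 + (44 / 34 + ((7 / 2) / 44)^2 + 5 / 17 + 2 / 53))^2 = 10151109774489035641 / 48683329294336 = 208513.06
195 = 195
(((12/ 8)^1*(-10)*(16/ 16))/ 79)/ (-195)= 1/ 1027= 0.00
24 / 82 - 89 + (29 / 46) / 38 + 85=-264507 / 71668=-3.69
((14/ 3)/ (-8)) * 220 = -385/ 3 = -128.33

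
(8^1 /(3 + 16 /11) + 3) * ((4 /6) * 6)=940 /49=19.18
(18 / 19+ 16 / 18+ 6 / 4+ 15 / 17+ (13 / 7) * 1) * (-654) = -26952539 / 6783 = -3973.54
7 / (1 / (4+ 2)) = 42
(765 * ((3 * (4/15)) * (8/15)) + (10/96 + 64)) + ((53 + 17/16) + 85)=15887/30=529.57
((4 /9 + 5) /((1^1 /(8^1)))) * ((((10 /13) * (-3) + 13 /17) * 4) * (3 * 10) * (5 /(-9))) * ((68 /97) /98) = 1091200 /34047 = 32.05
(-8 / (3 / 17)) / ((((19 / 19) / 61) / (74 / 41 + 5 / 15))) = -2181848 / 369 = -5912.87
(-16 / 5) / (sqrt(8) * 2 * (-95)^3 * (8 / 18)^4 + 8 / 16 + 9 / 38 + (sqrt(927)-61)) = 1994544 / (-1869885 * sqrt(103) + 37561725 + 83405440000 * sqrt(2)) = 0.00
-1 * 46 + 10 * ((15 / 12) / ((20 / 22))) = -129 / 4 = -32.25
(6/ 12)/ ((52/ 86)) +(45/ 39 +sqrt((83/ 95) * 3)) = sqrt(23655)/ 95 +103/ 52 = 3.60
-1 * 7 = -7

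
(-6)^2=36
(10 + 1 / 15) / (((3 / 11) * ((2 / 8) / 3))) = 6644 / 15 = 442.93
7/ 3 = 2.33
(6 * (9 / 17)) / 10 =27 / 85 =0.32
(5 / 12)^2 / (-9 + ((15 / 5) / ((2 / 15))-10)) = 25 / 504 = 0.05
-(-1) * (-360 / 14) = -180 / 7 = -25.71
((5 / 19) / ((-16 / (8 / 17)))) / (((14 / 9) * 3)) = -15 / 9044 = -0.00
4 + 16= 20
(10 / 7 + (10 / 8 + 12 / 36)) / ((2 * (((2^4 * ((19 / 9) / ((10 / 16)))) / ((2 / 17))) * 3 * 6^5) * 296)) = 1265 / 2664516943872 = 0.00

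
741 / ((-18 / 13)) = -3211 / 6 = -535.17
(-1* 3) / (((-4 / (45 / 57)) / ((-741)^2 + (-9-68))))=6176295 / 19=325068.16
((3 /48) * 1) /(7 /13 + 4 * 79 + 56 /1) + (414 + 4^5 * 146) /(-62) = -5808422589 /2402128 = -2418.03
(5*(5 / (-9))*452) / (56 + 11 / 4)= -9040 / 423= -21.37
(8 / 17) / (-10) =-4 / 85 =-0.05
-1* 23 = -23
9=9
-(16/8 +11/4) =-19/4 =-4.75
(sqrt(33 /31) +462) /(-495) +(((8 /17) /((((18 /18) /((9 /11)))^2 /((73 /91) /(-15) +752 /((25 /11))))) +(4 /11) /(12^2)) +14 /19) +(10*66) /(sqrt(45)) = -sqrt(1023) /15345 +44*sqrt(5) +332968982659 /3200897700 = 202.41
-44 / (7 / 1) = -44 / 7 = -6.29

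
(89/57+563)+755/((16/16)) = 75215/57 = 1319.56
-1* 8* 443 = -3544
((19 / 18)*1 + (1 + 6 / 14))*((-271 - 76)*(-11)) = 1194721 / 126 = 9481.91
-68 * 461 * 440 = -13793120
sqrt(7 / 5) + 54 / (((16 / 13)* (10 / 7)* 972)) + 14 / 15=2779 / 2880 + sqrt(35) / 5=2.15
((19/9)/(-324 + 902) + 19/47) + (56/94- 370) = -1919519/5202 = -369.00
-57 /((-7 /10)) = 570 /7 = 81.43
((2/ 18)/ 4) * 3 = 1/ 12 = 0.08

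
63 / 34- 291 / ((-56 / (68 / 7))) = 43593 / 833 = 52.33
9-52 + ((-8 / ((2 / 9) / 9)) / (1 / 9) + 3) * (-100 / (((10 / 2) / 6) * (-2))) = -174823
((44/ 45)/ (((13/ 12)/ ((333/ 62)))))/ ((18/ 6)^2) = 0.54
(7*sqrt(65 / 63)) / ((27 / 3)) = sqrt(455) / 27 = 0.79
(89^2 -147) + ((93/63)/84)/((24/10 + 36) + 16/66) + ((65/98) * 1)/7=7774.10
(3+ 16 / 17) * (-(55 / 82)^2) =-202675 / 114308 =-1.77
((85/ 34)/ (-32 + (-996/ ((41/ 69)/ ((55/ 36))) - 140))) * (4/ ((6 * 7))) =-205/ 2352987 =-0.00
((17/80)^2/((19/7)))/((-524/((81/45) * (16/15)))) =-6069/99560000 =-0.00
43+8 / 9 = 395 / 9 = 43.89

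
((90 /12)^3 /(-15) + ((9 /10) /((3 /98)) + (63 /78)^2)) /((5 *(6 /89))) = 386527 /67600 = 5.72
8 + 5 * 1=13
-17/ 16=-1.06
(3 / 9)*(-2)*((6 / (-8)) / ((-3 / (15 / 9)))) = -5 / 18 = -0.28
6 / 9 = 2 / 3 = 0.67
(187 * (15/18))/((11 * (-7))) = -85/42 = -2.02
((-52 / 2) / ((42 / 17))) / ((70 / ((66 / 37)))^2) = -0.01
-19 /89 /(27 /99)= -209 /267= -0.78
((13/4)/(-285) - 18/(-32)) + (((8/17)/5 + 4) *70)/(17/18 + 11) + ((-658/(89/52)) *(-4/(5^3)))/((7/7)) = 36.85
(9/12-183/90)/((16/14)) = -539/480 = -1.12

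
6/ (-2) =-3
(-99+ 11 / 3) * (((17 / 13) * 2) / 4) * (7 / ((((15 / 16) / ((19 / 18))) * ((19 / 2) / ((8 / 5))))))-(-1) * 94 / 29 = -4668658 / 58725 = -79.50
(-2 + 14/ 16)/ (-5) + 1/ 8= 7/ 20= 0.35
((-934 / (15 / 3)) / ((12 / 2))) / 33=-467 / 495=-0.94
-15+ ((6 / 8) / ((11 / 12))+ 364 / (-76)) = -3965 / 209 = -18.97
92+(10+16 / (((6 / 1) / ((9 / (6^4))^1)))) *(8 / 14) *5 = 22798 / 189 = 120.62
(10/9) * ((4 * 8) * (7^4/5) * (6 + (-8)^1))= -34147.56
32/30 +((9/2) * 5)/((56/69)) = 28.79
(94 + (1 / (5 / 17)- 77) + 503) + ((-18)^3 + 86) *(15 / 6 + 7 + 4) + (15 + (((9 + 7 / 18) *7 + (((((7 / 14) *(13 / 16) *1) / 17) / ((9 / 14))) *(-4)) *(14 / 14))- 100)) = -26202789 / 340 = -77067.03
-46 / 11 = -4.18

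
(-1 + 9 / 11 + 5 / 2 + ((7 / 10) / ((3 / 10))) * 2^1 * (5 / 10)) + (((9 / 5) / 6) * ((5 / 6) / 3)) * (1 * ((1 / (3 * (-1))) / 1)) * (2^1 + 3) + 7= 4559 / 396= 11.51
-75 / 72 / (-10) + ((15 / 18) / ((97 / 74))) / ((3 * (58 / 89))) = 173915 / 405072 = 0.43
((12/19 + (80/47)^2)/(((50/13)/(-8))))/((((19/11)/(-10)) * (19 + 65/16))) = 2710968832/1471293405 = 1.84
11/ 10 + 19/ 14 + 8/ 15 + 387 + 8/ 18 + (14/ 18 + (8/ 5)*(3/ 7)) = 123448/ 315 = 391.90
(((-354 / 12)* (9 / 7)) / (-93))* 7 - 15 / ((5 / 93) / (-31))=536415 / 62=8651.85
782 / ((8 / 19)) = 7429 / 4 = 1857.25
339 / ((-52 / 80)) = -6780 / 13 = -521.54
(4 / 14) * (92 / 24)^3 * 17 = 206839 / 756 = 273.60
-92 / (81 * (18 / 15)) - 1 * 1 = -473 / 243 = -1.95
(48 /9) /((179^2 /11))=176 /96123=0.00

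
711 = 711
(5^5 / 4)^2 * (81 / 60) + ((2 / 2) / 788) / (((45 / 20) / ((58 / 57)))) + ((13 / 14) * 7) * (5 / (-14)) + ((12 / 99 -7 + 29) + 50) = 410397690309239 / 498028608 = 824044.41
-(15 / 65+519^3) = -1817378670 / 13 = -139798359.23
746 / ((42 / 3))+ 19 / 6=2371 / 42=56.45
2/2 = 1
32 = 32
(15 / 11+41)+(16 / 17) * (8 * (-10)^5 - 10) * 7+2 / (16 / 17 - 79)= -1307897042504 / 248149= -5270611.78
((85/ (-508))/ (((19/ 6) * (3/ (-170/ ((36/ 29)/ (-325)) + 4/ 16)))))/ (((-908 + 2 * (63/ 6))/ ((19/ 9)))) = 136192015/ 72996552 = 1.87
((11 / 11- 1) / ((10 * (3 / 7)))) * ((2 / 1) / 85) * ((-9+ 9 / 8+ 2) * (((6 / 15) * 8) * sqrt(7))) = 0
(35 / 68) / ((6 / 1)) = 35 / 408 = 0.09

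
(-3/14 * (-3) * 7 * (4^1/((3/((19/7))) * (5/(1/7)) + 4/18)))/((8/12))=4617/6653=0.69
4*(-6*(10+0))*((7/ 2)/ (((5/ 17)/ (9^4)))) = -18738216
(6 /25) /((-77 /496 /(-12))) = 35712 /1925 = 18.55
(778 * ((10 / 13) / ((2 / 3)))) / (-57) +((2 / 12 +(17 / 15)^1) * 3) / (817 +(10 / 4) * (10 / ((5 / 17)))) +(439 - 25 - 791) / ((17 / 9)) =-215.33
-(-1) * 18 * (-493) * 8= -70992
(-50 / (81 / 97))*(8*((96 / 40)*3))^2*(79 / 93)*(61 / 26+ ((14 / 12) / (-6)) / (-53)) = -228678632960 / 576693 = -396534.44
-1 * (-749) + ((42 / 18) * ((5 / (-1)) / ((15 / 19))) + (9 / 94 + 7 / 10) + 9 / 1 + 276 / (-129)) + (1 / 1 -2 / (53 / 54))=3570915127 / 4820085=740.84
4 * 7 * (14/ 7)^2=112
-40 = -40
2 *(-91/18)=-91/9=-10.11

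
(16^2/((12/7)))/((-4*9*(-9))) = 112/243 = 0.46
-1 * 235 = -235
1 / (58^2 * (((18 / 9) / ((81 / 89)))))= 81 / 598792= 0.00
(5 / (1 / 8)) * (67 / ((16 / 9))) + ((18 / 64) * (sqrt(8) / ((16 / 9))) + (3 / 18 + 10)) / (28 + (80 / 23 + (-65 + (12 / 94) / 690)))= 1638479575 / 1087104-437805 * sqrt(2) / 46383104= 1507.18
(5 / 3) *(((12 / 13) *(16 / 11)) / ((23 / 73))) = 23360 / 3289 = 7.10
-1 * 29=-29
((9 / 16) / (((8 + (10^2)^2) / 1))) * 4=1 / 4448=0.00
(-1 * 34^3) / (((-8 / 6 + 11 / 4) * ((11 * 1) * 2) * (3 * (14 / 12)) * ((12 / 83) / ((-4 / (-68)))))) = -11288 / 77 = -146.60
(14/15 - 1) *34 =-34/15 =-2.27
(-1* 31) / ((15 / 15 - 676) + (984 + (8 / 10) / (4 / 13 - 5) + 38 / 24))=-113460 / 1136111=-0.10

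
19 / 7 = 2.71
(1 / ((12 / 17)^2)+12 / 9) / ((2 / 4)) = 481 / 72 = 6.68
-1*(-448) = 448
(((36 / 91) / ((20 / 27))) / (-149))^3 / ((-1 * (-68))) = -14348907 / 21188582704971500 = -0.00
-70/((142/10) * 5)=-70/71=-0.99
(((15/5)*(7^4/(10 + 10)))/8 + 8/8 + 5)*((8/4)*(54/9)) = 24489/40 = 612.22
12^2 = 144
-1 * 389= -389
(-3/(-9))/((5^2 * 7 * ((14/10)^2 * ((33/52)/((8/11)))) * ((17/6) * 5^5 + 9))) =832/6621264111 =0.00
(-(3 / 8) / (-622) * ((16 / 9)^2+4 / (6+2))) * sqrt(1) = 0.00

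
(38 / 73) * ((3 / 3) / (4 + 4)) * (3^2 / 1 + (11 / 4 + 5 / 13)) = 11989 / 15184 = 0.79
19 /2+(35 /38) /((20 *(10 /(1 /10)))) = 144407 /15200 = 9.50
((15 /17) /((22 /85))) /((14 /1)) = 75 /308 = 0.24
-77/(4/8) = -154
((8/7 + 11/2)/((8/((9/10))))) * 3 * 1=2511/1120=2.24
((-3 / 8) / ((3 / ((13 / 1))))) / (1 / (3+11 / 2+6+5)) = -507 / 16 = -31.69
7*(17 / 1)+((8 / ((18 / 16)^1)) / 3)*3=1135 / 9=126.11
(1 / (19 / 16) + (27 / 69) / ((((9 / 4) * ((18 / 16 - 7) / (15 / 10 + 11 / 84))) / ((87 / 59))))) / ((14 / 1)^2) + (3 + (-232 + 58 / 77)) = -1043554742957 / 4572125173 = -228.24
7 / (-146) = -7 / 146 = -0.05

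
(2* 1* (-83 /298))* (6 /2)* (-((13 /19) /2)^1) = 3237 /5662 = 0.57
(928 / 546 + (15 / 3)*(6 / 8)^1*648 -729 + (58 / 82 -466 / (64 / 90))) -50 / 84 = 62531513 / 59696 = 1047.50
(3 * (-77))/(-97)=231/97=2.38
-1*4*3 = -12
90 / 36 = 5 / 2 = 2.50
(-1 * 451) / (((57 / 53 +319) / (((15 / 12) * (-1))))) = 119515 / 67856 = 1.76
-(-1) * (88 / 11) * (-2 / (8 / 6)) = -12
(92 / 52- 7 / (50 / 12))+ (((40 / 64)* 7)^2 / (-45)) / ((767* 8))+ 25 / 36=69238163 / 88358400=0.78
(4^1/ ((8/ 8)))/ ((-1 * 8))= -1/ 2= -0.50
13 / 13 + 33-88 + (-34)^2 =1102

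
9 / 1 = 9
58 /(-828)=-29 /414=-0.07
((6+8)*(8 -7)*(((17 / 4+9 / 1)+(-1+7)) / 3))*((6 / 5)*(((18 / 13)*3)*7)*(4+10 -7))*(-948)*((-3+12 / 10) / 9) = 1352031912 / 325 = 4160098.19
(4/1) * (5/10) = 2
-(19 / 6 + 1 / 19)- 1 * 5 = -937 / 114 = -8.22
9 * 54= 486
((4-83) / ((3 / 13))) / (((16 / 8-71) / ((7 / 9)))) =7189 / 1863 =3.86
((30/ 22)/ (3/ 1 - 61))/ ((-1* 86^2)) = 15/ 4718648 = 0.00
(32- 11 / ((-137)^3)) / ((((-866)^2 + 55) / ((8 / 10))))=329133228 / 9642715174415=0.00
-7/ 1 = -7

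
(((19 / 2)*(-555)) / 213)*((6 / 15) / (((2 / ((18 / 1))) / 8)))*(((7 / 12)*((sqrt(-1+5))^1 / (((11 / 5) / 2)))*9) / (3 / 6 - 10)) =559440 / 781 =716.31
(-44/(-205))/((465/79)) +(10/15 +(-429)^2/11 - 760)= 15971.70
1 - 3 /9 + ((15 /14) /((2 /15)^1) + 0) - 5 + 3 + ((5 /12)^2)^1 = 6931 /1008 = 6.88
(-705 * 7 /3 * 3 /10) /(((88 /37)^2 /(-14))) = 9458421 /7744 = 1221.39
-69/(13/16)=-1104/13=-84.92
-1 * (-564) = 564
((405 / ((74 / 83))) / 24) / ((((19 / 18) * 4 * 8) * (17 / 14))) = 0.46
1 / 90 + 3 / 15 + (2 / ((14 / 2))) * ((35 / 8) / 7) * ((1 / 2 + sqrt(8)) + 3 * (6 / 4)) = 5 * sqrt(2) / 14 + 1391 / 1260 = 1.61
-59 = -59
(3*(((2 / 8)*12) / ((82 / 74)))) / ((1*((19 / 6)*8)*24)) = 333 / 24928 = 0.01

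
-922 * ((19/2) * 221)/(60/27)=-871082.55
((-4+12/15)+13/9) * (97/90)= -7663/4050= -1.89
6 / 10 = 3 / 5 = 0.60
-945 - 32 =-977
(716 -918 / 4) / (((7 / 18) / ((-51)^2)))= 3253851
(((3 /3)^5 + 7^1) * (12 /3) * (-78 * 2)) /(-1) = 4992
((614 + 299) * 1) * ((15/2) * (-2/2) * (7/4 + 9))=-588885/8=-73610.62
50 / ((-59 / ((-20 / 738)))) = 0.02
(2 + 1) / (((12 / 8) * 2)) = 1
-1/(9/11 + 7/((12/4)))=-0.32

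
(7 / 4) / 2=7 / 8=0.88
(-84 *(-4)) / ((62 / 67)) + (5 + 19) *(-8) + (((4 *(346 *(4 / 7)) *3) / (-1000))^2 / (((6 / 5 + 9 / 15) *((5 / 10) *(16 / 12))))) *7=138292176 / 678125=203.93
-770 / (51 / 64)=-49280 / 51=-966.27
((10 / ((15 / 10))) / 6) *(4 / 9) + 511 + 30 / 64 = 1327007 / 2592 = 511.96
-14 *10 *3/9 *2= -280/3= -93.33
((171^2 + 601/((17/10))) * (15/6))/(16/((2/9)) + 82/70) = 88043725/87074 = 1011.14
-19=-19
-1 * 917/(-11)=83.36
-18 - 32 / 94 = -862 / 47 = -18.34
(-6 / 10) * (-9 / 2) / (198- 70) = 27 / 1280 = 0.02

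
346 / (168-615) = -346 / 447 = -0.77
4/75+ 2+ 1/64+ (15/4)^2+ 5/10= 79831/4800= 16.63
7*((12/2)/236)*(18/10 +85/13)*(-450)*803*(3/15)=-82257714/767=-107246.04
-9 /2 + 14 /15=-107 /30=-3.57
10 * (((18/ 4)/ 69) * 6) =3.91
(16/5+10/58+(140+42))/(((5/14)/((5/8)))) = 188153/580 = 324.40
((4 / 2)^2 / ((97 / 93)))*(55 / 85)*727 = 2974884 / 1649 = 1804.05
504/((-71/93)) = -46872/71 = -660.17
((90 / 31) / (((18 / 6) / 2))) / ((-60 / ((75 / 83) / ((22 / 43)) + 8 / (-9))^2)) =-207849889 / 8372367036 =-0.02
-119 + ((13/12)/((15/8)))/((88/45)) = -5223/44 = -118.70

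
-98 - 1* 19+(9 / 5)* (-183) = -2232 / 5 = -446.40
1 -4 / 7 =3 / 7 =0.43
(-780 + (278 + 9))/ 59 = -493/ 59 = -8.36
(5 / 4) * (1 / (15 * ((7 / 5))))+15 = 1265 / 84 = 15.06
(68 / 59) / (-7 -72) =-68 / 4661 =-0.01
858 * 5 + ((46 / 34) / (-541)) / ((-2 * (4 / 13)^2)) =1262568047 / 294304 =4290.01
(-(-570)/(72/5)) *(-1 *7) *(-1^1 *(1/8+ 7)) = 63175/32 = 1974.22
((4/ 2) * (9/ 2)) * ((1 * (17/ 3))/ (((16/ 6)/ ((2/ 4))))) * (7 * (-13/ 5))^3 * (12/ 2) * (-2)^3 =2767112.71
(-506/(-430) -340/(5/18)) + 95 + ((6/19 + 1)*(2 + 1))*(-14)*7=-6187408/4085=-1514.67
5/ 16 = 0.31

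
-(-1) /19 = 1 /19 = 0.05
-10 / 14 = -5 / 7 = -0.71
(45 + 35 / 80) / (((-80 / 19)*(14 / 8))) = -6.17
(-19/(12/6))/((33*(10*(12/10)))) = -19/792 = -0.02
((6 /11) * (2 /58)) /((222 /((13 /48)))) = 13 /566544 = 0.00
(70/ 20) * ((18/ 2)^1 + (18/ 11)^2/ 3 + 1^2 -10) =378/ 121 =3.12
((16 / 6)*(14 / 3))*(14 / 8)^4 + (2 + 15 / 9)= 17335 / 144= 120.38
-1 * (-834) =834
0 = 0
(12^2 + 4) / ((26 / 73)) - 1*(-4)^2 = 5194 / 13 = 399.54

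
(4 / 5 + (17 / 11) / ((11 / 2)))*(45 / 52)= 2943 / 3146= 0.94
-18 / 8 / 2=-9 / 8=-1.12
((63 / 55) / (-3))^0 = 1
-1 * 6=-6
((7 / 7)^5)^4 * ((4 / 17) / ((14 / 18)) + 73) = 8723 / 119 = 73.30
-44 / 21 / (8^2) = -0.03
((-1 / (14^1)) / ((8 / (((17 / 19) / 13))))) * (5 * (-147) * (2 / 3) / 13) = 595 / 25688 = 0.02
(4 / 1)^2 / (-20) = -4 / 5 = -0.80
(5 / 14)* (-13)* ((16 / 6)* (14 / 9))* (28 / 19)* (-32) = 465920 / 513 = 908.23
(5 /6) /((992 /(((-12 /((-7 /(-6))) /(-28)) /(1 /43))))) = 645 /48608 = 0.01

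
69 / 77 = 0.90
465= 465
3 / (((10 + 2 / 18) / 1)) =27 / 91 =0.30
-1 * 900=-900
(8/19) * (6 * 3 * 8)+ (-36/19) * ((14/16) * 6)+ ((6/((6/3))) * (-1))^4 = 2502/19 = 131.68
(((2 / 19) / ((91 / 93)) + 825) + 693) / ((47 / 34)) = 89243472 / 81263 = 1098.21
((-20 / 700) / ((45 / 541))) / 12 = -541 / 18900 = -0.03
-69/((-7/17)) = 1173/7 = 167.57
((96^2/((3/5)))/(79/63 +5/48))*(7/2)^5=8131898880/1369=5940028.40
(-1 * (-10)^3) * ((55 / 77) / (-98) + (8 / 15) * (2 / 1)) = 1090100 / 1029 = 1059.38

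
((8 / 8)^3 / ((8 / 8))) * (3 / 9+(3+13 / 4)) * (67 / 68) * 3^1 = 5293 / 272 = 19.46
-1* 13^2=-169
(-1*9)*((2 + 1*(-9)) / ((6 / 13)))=273 / 2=136.50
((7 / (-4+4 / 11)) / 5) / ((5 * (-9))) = 77 / 9000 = 0.01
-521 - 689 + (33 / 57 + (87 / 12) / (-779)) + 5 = -1204.43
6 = 6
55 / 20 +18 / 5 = 127 / 20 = 6.35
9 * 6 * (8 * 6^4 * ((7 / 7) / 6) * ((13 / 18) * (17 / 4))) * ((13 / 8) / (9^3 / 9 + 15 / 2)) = 310284 / 59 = 5259.05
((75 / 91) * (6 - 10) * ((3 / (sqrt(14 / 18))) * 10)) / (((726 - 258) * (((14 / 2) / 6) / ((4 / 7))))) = -0.12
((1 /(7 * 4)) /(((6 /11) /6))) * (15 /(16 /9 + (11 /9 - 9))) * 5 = -275 /56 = -4.91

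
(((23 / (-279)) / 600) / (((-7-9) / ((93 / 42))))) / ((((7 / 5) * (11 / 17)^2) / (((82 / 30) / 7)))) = 272527 / 21515155200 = 0.00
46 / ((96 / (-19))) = -437 / 48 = -9.10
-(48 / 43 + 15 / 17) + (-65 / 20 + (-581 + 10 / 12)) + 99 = -4266835 / 8772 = -486.42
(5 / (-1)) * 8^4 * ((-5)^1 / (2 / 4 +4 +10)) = 204800 / 29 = 7062.07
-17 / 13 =-1.31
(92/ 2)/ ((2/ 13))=299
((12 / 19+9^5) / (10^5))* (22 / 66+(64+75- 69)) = 78909991 / 1900000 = 41.53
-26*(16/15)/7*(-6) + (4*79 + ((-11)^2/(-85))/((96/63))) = 6451461/19040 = 338.84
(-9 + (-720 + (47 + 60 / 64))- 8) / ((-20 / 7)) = 15435 / 64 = 241.17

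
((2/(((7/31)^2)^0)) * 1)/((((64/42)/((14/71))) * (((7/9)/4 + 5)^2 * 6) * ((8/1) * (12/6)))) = 3969/39724784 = 0.00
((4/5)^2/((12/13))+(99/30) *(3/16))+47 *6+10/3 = 687949/2400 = 286.65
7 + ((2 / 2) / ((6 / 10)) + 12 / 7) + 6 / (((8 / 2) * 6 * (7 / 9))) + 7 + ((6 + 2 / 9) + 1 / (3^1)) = 6113 / 252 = 24.26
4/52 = 1/13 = 0.08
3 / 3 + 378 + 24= 403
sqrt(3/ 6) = sqrt(2)/ 2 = 0.71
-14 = -14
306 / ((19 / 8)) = 2448 / 19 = 128.84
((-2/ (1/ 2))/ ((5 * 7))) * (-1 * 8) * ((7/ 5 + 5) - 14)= -1216/ 175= -6.95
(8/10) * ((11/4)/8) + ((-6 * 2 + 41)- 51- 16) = -1509/40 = -37.72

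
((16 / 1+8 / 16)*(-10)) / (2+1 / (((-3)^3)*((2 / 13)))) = -1782 / 19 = -93.79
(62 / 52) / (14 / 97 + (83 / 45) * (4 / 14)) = 947205 / 533312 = 1.78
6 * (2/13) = 0.92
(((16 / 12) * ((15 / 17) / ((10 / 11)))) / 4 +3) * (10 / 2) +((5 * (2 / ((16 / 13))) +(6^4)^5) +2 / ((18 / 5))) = 4475137930637113589 / 1224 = 3656158440063001.30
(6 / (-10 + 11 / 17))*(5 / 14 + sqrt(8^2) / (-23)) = -51 / 8533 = -0.01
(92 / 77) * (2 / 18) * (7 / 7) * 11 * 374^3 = 4812853408 / 63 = 76394498.54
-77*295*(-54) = 1226610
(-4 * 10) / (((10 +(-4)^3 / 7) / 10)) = -1400 / 3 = -466.67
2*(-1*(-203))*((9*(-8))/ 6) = -4872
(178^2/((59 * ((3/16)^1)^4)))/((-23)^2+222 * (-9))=-2076442624/7020351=-295.77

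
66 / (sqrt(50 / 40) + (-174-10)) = -48576 / 135419-132 * sqrt(5) / 135419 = -0.36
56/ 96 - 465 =-5573/ 12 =-464.42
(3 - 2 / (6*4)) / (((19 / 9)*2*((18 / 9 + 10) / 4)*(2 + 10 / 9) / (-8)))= -45 / 76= -0.59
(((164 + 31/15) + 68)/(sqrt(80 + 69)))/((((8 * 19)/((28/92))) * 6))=24577 * sqrt(149)/46881360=0.01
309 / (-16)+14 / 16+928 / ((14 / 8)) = 57327 / 112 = 511.85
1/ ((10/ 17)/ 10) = 17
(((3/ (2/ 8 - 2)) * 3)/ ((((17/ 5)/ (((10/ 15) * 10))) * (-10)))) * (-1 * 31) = -3720/ 119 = -31.26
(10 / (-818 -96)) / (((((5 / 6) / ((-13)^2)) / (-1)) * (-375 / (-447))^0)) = 1014 / 457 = 2.22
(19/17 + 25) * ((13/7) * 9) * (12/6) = 873.08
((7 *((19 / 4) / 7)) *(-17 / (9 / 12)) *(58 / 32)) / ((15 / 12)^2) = -9367 / 75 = -124.89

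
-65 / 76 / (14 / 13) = -845 / 1064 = -0.79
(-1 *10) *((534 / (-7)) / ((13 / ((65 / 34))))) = 13350 / 119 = 112.18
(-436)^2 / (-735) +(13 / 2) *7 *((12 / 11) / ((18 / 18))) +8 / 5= -335362 / 1617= -207.40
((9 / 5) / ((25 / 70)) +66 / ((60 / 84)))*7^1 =17052 / 25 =682.08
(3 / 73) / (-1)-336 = -24531 / 73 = -336.04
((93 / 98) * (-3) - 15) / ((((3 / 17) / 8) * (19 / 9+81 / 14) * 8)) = -89199 / 6965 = -12.81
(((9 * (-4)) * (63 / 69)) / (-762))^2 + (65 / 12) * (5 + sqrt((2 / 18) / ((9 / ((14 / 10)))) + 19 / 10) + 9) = 13 * sqrt(15530) / 216 + 3882264911 / 51193446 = 83.34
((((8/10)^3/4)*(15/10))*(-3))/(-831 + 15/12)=0.00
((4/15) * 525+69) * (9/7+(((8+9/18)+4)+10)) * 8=278388/7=39769.71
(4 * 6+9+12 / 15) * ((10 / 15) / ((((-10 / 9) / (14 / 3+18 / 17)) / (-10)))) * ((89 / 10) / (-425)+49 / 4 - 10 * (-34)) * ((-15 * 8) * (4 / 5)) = -7091774234688 / 180625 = -39262417.91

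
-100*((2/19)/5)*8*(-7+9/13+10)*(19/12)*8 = -10240/13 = -787.69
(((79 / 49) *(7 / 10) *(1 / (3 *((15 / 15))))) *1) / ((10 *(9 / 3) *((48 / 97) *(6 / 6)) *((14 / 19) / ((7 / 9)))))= 145597 / 5443200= 0.03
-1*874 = -874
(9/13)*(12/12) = 9/13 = 0.69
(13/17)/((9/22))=286/153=1.87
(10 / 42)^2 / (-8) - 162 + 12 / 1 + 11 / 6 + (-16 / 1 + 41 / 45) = -2879953 / 17640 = -163.26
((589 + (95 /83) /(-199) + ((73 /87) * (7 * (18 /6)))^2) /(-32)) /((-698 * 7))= 1784933585 /310264841792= 0.01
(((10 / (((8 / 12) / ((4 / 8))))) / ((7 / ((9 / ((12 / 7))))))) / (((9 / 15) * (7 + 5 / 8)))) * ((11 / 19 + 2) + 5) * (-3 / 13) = -32400 / 15067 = -2.15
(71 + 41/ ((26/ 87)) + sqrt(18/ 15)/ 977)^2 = 5413 * sqrt(30)/ 63505 + 139841214139061/ 3226308020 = 43344.50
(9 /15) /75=1 /125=0.01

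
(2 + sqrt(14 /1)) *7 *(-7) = -49 *sqrt(14) - 98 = -281.34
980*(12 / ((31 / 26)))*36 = 11007360 / 31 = 355076.13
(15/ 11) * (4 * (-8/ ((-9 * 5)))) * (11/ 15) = 32/ 45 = 0.71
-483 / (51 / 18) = -2898 / 17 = -170.47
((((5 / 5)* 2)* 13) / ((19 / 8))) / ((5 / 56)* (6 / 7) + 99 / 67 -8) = -2731456 / 1608293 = -1.70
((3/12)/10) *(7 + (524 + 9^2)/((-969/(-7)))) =5509/19380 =0.28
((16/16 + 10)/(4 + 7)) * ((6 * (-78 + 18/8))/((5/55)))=-9999/2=-4999.50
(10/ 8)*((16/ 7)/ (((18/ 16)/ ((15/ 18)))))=2.12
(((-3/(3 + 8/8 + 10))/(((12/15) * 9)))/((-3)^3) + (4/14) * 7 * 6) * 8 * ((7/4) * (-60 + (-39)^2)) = 26510819/108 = 245470.55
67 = 67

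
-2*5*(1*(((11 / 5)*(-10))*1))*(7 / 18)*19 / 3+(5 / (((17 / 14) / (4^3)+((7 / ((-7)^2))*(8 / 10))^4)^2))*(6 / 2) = 15140181990799028870 / 365077277346123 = 41471.17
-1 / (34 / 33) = -33 / 34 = -0.97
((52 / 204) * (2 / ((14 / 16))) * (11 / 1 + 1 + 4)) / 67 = 3328 / 23919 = 0.14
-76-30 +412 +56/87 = 26678/87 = 306.64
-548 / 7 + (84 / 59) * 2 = -31156 / 413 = -75.44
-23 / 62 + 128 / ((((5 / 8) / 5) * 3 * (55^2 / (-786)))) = -89.06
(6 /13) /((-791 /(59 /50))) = -177 /257075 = -0.00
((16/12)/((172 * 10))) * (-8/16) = -1/2580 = -0.00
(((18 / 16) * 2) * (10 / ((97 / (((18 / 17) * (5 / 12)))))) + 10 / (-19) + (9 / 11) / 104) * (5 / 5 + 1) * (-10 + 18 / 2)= 0.83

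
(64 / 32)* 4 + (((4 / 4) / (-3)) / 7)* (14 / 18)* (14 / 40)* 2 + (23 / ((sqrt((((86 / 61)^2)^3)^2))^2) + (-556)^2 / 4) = 1707857686821811341204427734289 / 22096077445654314246696960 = 77292.35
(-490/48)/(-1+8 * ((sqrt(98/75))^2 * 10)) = -1225/12424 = -0.10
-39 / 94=-0.41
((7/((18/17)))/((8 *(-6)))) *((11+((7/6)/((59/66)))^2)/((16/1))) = -438515/4010112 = -0.11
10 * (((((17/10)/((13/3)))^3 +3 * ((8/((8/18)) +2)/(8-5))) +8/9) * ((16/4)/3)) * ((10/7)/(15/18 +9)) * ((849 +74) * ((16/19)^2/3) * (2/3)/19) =60232335337472/193888737315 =310.65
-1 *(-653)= 653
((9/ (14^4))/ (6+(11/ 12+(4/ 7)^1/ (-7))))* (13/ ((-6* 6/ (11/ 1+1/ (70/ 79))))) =-33111/ 220562720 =-0.00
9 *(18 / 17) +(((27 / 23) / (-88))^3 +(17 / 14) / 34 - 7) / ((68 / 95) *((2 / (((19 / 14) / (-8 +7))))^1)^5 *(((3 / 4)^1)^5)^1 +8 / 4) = 195849976211766221487 / 190173592143728714752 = 1.03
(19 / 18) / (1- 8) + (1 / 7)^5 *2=-45583 / 302526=-0.15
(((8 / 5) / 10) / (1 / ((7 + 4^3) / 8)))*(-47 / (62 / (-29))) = 96773 / 3100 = 31.22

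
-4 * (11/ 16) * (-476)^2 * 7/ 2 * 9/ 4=-9813573/ 2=-4906786.50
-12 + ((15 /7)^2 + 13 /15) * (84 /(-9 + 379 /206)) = -66532 /875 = -76.04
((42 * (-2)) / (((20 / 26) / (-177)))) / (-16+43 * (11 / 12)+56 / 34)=771.17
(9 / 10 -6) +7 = 19 / 10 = 1.90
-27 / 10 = -2.70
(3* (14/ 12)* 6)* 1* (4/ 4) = 21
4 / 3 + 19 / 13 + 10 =499 / 39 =12.79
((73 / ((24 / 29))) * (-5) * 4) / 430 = -2117 / 516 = -4.10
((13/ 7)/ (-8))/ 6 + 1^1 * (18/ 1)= 6035/ 336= 17.96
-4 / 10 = -2 / 5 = -0.40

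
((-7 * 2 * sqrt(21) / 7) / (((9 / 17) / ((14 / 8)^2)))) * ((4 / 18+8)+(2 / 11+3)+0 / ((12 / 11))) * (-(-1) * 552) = -21630511 * sqrt(21) / 297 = -333749.00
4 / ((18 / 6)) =1.33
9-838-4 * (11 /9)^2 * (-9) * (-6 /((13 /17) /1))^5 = -594057922729 /371293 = -1599970.70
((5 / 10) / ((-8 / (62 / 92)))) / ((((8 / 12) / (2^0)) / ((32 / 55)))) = -93 / 2530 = -0.04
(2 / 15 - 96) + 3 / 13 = -95.64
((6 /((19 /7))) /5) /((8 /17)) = 357 /380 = 0.94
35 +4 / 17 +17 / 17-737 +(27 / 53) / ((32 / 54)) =-10089831 / 14416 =-699.91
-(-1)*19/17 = 19/17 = 1.12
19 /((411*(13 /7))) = 133 /5343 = 0.02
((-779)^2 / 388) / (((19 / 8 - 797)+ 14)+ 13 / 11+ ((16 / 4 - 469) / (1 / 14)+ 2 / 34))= -226958534 / 1057777143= -0.21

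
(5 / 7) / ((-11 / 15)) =-75 / 77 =-0.97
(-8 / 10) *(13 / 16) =-13 / 20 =-0.65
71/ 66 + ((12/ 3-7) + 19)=1127/ 66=17.08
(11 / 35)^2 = 0.10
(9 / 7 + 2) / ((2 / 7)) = 23 / 2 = 11.50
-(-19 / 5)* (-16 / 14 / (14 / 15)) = -228 / 49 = -4.65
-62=-62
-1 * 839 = -839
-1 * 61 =-61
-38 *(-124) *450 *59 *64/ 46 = 4003315200/ 23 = 174057182.61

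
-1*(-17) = 17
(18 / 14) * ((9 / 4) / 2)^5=531441 / 229376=2.32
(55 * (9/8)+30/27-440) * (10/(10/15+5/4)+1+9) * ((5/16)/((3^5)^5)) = -23751875/11224879497900864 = -0.00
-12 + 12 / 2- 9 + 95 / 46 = -595 / 46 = -12.93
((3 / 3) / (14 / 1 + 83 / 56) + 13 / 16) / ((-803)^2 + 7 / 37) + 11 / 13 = 3640536632807 / 4302445467840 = 0.85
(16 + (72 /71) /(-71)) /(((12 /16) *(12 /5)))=402920 /45369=8.88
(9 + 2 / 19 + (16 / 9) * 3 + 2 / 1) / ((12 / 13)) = 17.81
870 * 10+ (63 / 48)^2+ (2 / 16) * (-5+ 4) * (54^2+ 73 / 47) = 100311127 / 12032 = 8337.03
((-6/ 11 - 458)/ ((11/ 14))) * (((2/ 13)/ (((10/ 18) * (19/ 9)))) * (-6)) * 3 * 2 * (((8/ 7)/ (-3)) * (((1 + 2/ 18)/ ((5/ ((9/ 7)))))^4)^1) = -193093632/ 27599495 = -7.00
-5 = -5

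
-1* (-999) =999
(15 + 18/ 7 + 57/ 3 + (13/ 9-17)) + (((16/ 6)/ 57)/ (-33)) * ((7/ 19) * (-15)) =584396/ 27797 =21.02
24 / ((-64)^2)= 3 / 512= 0.01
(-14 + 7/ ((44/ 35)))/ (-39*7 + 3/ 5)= 0.03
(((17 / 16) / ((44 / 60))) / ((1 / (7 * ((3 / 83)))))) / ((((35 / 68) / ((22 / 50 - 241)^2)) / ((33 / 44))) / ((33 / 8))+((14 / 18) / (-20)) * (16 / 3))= -15874899378075 / 8981740621856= -1.77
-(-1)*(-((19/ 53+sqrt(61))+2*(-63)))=6659/ 53 -sqrt(61)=117.83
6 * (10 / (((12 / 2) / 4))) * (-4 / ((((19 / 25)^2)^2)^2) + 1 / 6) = -72902516239180 / 50950689123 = -1430.84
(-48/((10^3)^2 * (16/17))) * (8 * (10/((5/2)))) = -51/31250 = -0.00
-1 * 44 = -44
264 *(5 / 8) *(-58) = -9570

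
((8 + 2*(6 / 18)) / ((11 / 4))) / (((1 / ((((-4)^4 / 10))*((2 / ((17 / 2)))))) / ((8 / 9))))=425984 / 25245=16.87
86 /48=43 /24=1.79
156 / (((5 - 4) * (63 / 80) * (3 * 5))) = 832 / 63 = 13.21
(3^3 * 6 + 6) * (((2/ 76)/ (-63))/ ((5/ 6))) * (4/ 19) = -32/ 1805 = -0.02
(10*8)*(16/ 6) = 640/ 3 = 213.33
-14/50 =-7/25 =-0.28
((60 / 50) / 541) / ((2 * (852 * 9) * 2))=1 / 13827960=0.00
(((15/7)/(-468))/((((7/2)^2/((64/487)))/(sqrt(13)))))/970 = -32 *sqrt(13)/631916103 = -0.00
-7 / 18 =-0.39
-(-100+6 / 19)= 99.68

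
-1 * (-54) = 54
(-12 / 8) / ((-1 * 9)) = 1 / 6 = 0.17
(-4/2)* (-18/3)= 12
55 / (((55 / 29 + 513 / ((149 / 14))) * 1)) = 237655 / 216473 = 1.10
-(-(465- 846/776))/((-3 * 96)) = -59999/37248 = -1.61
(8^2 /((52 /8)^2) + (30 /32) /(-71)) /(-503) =-0.00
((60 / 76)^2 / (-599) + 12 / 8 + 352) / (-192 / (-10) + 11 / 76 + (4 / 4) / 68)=12994844455 / 711665311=18.26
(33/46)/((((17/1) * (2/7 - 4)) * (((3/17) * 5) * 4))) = -77/23920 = -0.00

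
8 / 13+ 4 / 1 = 60 / 13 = 4.62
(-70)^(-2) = 1 / 4900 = 0.00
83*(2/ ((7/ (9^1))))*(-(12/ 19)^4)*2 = -61959168/ 912247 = -67.92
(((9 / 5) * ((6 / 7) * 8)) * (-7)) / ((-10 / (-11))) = -2376 / 25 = -95.04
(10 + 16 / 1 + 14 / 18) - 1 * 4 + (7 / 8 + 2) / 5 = 8407 / 360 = 23.35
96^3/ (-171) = -98304/ 19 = -5173.89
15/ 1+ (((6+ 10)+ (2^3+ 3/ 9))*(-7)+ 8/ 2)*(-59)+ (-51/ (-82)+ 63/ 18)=1209433/ 123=9832.79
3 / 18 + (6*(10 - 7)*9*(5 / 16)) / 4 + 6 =1807 / 96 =18.82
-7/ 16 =-0.44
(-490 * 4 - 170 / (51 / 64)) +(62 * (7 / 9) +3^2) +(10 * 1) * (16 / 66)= -209255 / 99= -2113.69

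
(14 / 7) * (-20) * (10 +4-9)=-200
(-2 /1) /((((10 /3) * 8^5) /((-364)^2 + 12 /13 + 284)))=-647307 /266240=-2.43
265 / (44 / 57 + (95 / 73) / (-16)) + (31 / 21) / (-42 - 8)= 18523346713 / 48275850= 383.70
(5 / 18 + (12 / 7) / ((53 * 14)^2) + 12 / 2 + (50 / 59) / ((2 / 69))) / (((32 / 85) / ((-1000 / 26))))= -386110825128125 / 106415212176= -3628.34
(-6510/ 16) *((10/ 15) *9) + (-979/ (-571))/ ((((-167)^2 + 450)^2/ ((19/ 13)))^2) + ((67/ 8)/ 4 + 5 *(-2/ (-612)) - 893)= -59727813121650170171848945367/ 17924761484372084512970592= -3332.14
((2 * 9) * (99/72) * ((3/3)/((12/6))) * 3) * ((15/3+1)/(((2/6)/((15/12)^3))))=334125/256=1305.18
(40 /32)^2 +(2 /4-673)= -10735 /16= -670.94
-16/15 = -1.07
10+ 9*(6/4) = 47/2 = 23.50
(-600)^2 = 360000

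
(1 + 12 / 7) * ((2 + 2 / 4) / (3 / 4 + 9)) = 190 / 273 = 0.70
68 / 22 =34 / 11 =3.09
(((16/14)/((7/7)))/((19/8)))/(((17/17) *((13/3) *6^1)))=32/1729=0.02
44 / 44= 1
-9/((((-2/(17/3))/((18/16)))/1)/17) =7803/16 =487.69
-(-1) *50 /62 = 25 /31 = 0.81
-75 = -75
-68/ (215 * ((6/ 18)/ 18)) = -3672/ 215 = -17.08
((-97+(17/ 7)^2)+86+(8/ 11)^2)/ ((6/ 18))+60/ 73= -5582226/ 432817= -12.90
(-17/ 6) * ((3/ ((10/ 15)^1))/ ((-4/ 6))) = 153/ 8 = 19.12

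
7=7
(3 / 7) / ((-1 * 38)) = -3 / 266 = -0.01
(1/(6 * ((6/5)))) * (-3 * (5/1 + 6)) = -55/12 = -4.58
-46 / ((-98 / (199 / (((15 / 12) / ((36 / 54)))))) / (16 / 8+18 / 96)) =4577 / 42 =108.98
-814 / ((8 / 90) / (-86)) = 787545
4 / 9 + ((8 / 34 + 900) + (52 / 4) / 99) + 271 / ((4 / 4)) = 657386 / 561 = 1171.81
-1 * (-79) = 79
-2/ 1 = -2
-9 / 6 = -3 / 2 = -1.50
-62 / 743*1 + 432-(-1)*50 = 358064 / 743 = 481.92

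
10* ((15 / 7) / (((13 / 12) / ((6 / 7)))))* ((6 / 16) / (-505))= -810 / 64337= -0.01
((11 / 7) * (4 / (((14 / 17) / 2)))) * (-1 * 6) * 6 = -26928 / 49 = -549.55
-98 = -98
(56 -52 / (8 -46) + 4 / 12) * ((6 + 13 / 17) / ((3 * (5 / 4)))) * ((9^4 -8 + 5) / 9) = 661457368 / 8721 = 75846.50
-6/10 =-3/5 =-0.60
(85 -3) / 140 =0.59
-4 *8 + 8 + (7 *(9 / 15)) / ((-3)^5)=-9727 / 405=-24.02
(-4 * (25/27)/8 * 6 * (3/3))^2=625/81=7.72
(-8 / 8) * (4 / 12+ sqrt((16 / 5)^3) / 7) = -64 * sqrt(5) / 175 -1 / 3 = -1.15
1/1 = 1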